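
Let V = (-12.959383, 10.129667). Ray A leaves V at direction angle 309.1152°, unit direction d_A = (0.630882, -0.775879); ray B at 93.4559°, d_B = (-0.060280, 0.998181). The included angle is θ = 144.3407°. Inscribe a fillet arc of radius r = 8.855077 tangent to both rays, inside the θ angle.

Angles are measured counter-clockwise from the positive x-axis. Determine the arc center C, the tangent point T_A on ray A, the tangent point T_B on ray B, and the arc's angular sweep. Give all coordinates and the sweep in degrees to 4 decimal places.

center=(-4.2921,13.5064) T_A=(-11.1626,7.9199) T_B=(-13.1311,12.9726) sweep=35.6593

bisector direction at 21.2856° = (0.931783,0.363016)
center distance |VC| = r/sin(θ/2) = 8.855077/sin(72.1703°) = 9.301834
C = V + |VC|·bis = (-4.2921,13.5064)
T_A = V + ((C−V)·d_A)·d_A = V + 2.8481·d_A = (-11.1626,7.9199)
T_B = V + ((C−V)·d_B)·d_B = V + 2.8481·d_B = (-13.1311,12.9726)
sweep = 180° − θ = 35.6593°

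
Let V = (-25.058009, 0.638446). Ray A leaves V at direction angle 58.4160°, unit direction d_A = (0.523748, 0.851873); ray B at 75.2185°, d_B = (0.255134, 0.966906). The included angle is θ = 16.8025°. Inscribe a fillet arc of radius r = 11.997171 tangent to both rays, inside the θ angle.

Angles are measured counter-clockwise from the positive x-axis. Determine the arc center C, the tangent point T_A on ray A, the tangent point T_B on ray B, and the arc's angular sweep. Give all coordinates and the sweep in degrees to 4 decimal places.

center=(7.2672,76.1217) T_A=(17.4873,69.8382) T_B=(-4.3329,79.1825) sweep=163.1975

bisector direction at 66.8173° = (0.393665,0.919254)
center distance |VC| = r/sin(θ/2) = 11.997171/sin(8.4012°) = 82.113569
C = V + |VC|·bis = (7.2672,76.1217)
T_A = V + ((C−V)·d_A)·d_A = V + 81.2324·d_A = (17.4873,69.8382)
T_B = V + ((C−V)·d_B)·d_B = V + 81.2324·d_B = (-4.3329,79.1825)
sweep = 180° − θ = 163.1975°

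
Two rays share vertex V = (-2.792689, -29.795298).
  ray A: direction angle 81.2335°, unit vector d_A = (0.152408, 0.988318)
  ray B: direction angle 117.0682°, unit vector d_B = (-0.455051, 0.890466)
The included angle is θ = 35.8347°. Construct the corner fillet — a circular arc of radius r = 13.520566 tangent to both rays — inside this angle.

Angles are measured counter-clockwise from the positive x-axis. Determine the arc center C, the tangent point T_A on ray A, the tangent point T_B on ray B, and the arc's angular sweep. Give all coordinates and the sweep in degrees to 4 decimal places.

center=(-9.7820,13.5940) T_A=(3.5806,11.5334) T_B=(-21.8216,7.4415) sweep=144.1653

bisector direction at 99.1509° = (-0.159034,0.987273)
center distance |VC| = r/sin(θ/2) = 13.520566/sin(17.9173°) = 43.948631
C = V + |VC|·bis = (-9.7820,13.5940)
T_A = V + ((C−V)·d_A)·d_A = V + 41.8172·d_A = (3.5806,11.5334)
T_B = V + ((C−V)·d_B)·d_B = V + 41.8172·d_B = (-21.8216,7.4415)
sweep = 180° − θ = 144.1653°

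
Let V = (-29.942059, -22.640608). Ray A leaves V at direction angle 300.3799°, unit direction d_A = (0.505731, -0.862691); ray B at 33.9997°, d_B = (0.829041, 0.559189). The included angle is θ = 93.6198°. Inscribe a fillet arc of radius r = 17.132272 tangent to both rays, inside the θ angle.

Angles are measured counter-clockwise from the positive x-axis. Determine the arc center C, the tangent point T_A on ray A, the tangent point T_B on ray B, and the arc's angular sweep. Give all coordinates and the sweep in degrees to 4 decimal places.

bisector direction at 347.1898° = (0.975110,-0.221722)
center distance |VC| = r/sin(θ/2) = 17.132272/sin(46.8099°) = 23.498258
C = V + |VC|·bis = (-7.0287,-27.8507)
T_A = V + ((C−V)·d_A)·d_A = V + 16.0827·d_A = (-21.8085,-36.5150)
T_B = V + ((C−V)·d_B)·d_B = V + 16.0827·d_B = (-16.6088,-13.6473)
sweep = 180° − θ = 86.3802°

center=(-7.0287,-27.8507) T_A=(-21.8085,-36.5150) T_B=(-16.6088,-13.6473) sweep=86.3802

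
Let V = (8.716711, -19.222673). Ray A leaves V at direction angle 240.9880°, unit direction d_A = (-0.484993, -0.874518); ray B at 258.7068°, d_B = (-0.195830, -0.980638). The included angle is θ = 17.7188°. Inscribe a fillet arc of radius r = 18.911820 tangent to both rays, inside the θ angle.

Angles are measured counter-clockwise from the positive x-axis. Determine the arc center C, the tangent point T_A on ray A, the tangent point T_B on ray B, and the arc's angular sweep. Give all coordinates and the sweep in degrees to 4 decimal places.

bisector direction at 249.8474° = (-0.344522,-0.938778)
center distance |VC| = r/sin(θ/2) = 18.911820/sin(8.8594°) = 122.795833
C = V + |VC|·bis = (-33.5891,-134.5007)
T_A = V + ((C−V)·d_A)·d_A = V + 121.3308·d_A = (-50.1278,-125.3286)
T_B = V + ((C−V)·d_B)·d_B = V + 121.3308·d_B = (-15.0435,-138.2042)
sweep = 180° − θ = 162.2812°

center=(-33.5891,-134.5007) T_A=(-50.1278,-125.3286) T_B=(-15.0435,-138.2042) sweep=162.2812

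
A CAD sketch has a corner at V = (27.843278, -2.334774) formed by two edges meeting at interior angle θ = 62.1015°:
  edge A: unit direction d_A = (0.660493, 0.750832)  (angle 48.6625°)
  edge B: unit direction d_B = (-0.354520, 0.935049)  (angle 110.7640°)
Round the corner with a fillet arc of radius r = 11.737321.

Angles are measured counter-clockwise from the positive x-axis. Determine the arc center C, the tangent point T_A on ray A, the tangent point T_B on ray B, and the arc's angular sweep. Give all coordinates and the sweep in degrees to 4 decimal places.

center=(31.9069,20.0552) T_A=(40.7196,12.3027) T_B=(20.9319,15.8940) sweep=117.8985

bisector direction at 79.7133° = (0.178575,0.983926)
center distance |VC| = r/sin(θ/2) = 11.737321/sin(31.0508°) = 22.755693
C = V + |VC|·bis = (31.9069,20.0552)
T_A = V + ((C−V)·d_A)·d_A = V + 19.4950·d_A = (40.7196,12.3027)
T_B = V + ((C−V)·d_B)·d_B = V + 19.4950·d_B = (20.9319,15.8940)
sweep = 180° − θ = 117.8985°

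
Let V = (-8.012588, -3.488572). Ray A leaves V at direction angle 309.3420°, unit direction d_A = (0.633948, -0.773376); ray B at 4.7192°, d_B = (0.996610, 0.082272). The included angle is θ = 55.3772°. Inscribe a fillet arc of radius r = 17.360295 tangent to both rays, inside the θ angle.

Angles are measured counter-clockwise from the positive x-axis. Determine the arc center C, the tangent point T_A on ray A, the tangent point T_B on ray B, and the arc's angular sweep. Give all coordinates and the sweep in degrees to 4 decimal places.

center=(26.3860,-18.0682) T_A=(12.9600,-29.0738) T_B=(24.9577,-0.7668) sweep=124.6228

bisector direction at 337.0306° = (0.920713,-0.390239)
center distance |VC| = r/sin(θ/2) = 17.360295/sin(27.6886°) = 37.360814
C = V + |VC|·bis = (26.3860,-18.0682)
T_A = V + ((C−V)·d_A)·d_A = V + 33.0825·d_A = (12.9600,-29.0738)
T_B = V + ((C−V)·d_B)·d_B = V + 33.0825·d_B = (24.9577,-0.7668)
sweep = 180° − θ = 124.6228°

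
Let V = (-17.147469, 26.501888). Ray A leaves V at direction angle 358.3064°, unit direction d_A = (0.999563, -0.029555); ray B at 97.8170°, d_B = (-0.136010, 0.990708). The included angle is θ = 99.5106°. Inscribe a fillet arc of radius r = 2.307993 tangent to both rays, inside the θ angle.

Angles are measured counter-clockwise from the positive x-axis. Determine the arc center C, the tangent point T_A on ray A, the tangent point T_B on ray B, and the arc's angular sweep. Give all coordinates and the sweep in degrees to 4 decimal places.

center=(-15.1266,28.7511) T_A=(-15.1948,26.4442) T_B=(-17.4132,28.4372) sweep=80.4894

bisector direction at 48.0617° = (0.668330,0.743865)
center distance |VC| = r/sin(θ/2) = 2.307993/sin(49.7553°) = 3.023734
C = V + |VC|·bis = (-15.1266,28.7511)
T_A = V + ((C−V)·d_A)·d_A = V + 1.9535·d_A = (-15.1948,26.4442)
T_B = V + ((C−V)·d_B)·d_B = V + 1.9535·d_B = (-17.4132,28.4372)
sweep = 180° − θ = 80.4894°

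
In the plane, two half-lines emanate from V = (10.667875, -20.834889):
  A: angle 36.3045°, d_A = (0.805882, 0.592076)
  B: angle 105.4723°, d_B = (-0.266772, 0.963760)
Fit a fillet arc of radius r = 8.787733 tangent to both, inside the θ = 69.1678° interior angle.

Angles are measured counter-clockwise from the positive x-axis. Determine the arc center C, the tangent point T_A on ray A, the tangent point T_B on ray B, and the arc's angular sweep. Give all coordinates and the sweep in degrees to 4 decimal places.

bisector direction at 70.8884° = (0.327409,0.944883)
center distance |VC| = r/sin(θ/2) = 8.787733/sin(34.5839°) = 15.481925
C = V + |VC|·bis = (15.7368,-6.2063)
T_A = V + ((C−V)·d_A)·d_A = V + 12.7462·d_A = (20.9398,-13.2882)
T_B = V + ((C−V)·d_B)·d_B = V + 12.7462·d_B = (7.2675,-8.5506)
sweep = 180° − θ = 110.8322°

center=(15.7368,-6.2063) T_A=(20.9398,-13.2882) T_B=(7.2675,-8.5506) sweep=110.8322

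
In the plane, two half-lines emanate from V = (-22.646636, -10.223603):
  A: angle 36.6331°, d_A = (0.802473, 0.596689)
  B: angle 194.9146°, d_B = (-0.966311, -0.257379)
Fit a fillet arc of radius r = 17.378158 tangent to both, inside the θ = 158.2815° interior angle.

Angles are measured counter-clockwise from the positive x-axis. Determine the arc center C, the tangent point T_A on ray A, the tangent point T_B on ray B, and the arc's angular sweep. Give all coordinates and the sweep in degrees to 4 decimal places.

bisector direction at 115.7739° = (-0.434820,0.900517)
center distance |VC| = r/sin(θ/2) = 17.378158/sin(79.1407°) = 17.695024
C = V + |VC|·bis = (-30.3408,5.7111)
T_A = V + ((C−V)·d_A)·d_A = V + 3.3337·d_A = (-19.9714,-8.2344)
T_B = V + ((C−V)·d_B)·d_B = V + 3.3337·d_B = (-25.8680,-11.0816)
sweep = 180° − θ = 21.7185°

center=(-30.3408,5.7111) T_A=(-19.9714,-8.2344) T_B=(-25.8680,-11.0816) sweep=21.7185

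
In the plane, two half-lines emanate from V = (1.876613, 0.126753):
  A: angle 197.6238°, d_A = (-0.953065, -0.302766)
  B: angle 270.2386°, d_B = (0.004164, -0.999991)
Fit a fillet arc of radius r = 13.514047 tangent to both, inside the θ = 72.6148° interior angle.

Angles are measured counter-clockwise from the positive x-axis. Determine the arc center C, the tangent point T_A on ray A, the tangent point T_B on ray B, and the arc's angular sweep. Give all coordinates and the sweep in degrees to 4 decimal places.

center=(-11.5607,-18.3215) T_A=(-15.6523,-5.4418) T_B=(1.9532,-18.2653) sweep=107.3852

bisector direction at 233.9312° = (-0.588756,-0.808311)
center distance |VC| = r/sin(θ/2) = 13.514047/sin(36.3074°) = 22.823261
C = V + |VC|·bis = (-11.5607,-18.3215)
T_A = V + ((C−V)·d_A)·d_A = V + 18.3922·d_A = (-15.6523,-5.4418)
T_B = V + ((C−V)·d_B)·d_B = V + 18.3922·d_B = (1.9532,-18.2653)
sweep = 180° − θ = 107.3852°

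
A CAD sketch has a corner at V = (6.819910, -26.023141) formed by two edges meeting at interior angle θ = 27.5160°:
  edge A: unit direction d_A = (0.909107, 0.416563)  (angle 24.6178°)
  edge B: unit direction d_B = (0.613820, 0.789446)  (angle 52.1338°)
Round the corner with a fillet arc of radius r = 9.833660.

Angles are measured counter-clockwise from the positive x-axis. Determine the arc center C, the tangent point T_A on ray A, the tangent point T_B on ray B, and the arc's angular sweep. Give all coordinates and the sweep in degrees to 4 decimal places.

center=(39.2356,-0.3530) T_A=(43.3320,-9.2929) T_B=(31.4725,5.6830) sweep=152.4840

bisector direction at 38.3758° = (0.783956,0.620817)
center distance |VC| = r/sin(θ/2) = 9.833660/sin(13.7580°) = 41.348908
C = V + |VC|·bis = (39.2356,-0.3530)
T_A = V + ((C−V)·d_A)·d_A = V + 40.1626·d_A = (43.3320,-9.2929)
T_B = V + ((C−V)·d_B)·d_B = V + 40.1626·d_B = (31.4725,5.6830)
sweep = 180° − θ = 152.4840°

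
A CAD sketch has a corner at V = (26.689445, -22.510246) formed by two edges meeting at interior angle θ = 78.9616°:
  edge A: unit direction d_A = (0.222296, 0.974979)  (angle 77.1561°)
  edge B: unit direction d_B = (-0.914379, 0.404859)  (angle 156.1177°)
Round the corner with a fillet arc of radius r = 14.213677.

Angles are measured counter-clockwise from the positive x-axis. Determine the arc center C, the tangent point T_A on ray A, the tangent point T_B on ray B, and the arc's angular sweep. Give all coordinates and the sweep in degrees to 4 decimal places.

center=(16.6670,-2.5280) T_A=(30.5250,-5.6876) T_B=(10.9124,-15.5247) sweep=101.0384

bisector direction at 116.6369° = (-0.448335,0.893866)
center distance |VC| = r/sin(θ/2) = 14.213677/sin(39.4808°) = 22.354889
C = V + |VC|·bis = (16.6670,-2.5280)
T_A = V + ((C−V)·d_A)·d_A = V + 17.2543·d_A = (30.5250,-5.6876)
T_B = V + ((C−V)·d_B)·d_B = V + 17.2543·d_B = (10.9124,-15.5247)
sweep = 180° − θ = 101.0384°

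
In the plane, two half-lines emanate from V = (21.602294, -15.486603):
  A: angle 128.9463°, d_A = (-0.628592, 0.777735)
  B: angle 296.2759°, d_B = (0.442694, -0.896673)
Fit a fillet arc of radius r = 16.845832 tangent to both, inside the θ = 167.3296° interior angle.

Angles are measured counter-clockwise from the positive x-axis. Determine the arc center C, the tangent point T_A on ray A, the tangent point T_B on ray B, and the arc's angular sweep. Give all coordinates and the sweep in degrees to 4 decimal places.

center=(7.3251,-24.6212) T_A=(20.4267,-14.0320) T_B=(22.4303,-17.1636) sweep=12.6704

bisector direction at 212.6111° = (-0.842348,-0.538934)
center distance |VC| = r/sin(θ/2) = 16.845832/sin(83.6648°) = 16.949336
C = V + |VC|·bis = (7.3251,-24.6212)
T_A = V + ((C−V)·d_A)·d_A = V + 1.8703·d_A = (20.4267,-14.0320)
T_B = V + ((C−V)·d_B)·d_B = V + 1.8703·d_B = (22.4303,-17.1636)
sweep = 180° − θ = 12.6704°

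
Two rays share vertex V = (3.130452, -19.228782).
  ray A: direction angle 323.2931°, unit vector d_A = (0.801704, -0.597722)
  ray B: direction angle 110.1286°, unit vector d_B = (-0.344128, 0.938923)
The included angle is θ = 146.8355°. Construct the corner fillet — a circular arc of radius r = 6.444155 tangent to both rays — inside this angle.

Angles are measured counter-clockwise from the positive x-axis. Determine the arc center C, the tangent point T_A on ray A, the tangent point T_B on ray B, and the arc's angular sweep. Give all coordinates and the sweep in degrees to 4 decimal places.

bisector direction at 36.7108° = (0.801662,0.597777)
center distance |VC| = r/sin(θ/2) = 6.444155/sin(73.4177°) = 6.723790
C = V + |VC|·bis = (8.5207,-15.2095)
T_A = V + ((C−V)·d_A)·d_A = V + 1.9189·d_A = (4.6689,-20.3758)
T_B = V + ((C−V)·d_B)·d_B = V + 1.9189·d_B = (2.4701,-17.4271)
sweep = 180° − θ = 33.1645°

center=(8.5207,-15.2095) T_A=(4.6689,-20.3758) T_B=(2.4701,-17.4271) sweep=33.1645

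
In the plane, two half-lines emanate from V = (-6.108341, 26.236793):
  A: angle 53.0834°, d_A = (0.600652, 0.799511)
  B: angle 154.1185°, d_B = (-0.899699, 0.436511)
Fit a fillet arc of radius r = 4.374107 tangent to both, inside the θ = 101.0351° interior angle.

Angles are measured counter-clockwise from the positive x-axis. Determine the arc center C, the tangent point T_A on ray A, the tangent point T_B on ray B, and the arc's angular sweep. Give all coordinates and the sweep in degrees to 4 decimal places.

bisector direction at 103.6009° = (-0.235158,0.971957)
center distance |VC| = r/sin(θ/2) = 4.374107/sin(50.5175°) = 5.667268
C = V + |VC|·bis = (-7.4410,31.7451)
T_A = V + ((C−V)·d_A)·d_A = V + 3.6035·d_A = (-3.9439,29.1178)
T_B = V + ((C−V)·d_B)·d_B = V + 3.6035·d_B = (-9.3504,27.8098)
sweep = 180° − θ = 78.9649°

center=(-7.4410,31.7451) T_A=(-3.9439,29.1178) T_B=(-9.3504,27.8098) sweep=78.9649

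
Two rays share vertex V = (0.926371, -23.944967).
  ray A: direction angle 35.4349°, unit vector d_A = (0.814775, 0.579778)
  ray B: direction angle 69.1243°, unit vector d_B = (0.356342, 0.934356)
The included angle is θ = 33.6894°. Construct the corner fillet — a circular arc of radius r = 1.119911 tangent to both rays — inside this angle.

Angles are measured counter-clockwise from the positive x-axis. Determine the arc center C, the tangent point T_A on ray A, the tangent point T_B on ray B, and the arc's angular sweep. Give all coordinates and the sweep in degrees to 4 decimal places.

bisector direction at 52.2796° = (0.611809,0.791006)
center distance |VC| = r/sin(θ/2) = 1.119911/sin(16.8447°) = 3.864713
C = V + |VC|·bis = (3.2908,-20.8880)
T_A = V + ((C−V)·d_A)·d_A = V + 3.6989·d_A = (3.9401,-21.8004)
T_B = V + ((C−V)·d_B)·d_B = V + 3.6989·d_B = (2.2444,-20.4889)
sweep = 180° − θ = 146.3106°

center=(3.2908,-20.8880) T_A=(3.9401,-21.8004) T_B=(2.2444,-20.4889) sweep=146.3106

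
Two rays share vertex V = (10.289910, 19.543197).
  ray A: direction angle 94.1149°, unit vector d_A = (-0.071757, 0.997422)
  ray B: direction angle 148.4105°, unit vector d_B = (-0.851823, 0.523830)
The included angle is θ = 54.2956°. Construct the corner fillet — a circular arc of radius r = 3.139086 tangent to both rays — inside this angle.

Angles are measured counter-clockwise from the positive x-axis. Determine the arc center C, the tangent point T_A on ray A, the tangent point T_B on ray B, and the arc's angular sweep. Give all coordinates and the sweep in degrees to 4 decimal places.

bisector direction at 121.2627° = (-0.518963,0.854797)
center distance |VC| = r/sin(θ/2) = 3.139086/sin(27.1478°) = 6.879624
C = V + |VC|·bis = (6.7196,25.4239)
T_A = V + ((C−V)·d_A)·d_A = V + 6.1217·d_A = (9.8506,25.6491)
T_B = V + ((C−V)·d_B)·d_B = V + 6.1217·d_B = (5.0753,22.7499)
sweep = 180° − θ = 125.7044°

center=(6.7196,25.4239) T_A=(9.8506,25.6491) T_B=(5.0753,22.7499) sweep=125.7044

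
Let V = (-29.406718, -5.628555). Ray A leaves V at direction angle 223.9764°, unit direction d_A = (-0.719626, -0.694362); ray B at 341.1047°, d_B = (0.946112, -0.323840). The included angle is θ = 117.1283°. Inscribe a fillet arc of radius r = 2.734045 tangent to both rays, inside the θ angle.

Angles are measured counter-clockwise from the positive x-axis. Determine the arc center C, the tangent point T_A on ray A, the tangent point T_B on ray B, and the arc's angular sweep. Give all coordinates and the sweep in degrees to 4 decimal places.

center=(-28.7110,-8.7565) T_A=(-30.6094,-6.7890) T_B=(-27.8256,-6.1698) sweep=62.8717

bisector direction at 282.5405° = (0.217131,-0.976143)
center distance |VC| = r/sin(θ/2) = 2.734045/sin(58.5641°) = 3.204367
C = V + |VC|·bis = (-28.7110,-8.7565)
T_A = V + ((C−V)·d_A)·d_A = V + 1.6712·d_A = (-30.6094,-6.7890)
T_B = V + ((C−V)·d_B)·d_B = V + 1.6712·d_B = (-27.8256,-6.1698)
sweep = 180° − θ = 62.8717°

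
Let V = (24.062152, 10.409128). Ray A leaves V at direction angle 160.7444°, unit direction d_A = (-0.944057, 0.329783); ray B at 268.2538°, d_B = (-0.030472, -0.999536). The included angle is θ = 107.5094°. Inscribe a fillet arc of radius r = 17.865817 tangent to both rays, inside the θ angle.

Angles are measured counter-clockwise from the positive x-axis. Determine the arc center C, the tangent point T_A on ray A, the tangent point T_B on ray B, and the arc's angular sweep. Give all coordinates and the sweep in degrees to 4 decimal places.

center=(5.8055,-2.1379) T_A=(11.6974,14.7285) T_B=(23.6630,-2.6823) sweep=72.4906

bisector direction at 214.4991° = (-0.824135,-0.566393)
center distance |VC| = r/sin(θ/2) = 17.865817/sin(53.7547°) = 22.152473
C = V + |VC|·bis = (5.8055,-2.1379)
T_A = V + ((C−V)·d_A)·d_A = V + 13.0975·d_A = (11.6974,14.7285)
T_B = V + ((C−V)·d_B)·d_B = V + 13.0975·d_B = (23.6630,-2.6823)
sweep = 180° − θ = 72.4906°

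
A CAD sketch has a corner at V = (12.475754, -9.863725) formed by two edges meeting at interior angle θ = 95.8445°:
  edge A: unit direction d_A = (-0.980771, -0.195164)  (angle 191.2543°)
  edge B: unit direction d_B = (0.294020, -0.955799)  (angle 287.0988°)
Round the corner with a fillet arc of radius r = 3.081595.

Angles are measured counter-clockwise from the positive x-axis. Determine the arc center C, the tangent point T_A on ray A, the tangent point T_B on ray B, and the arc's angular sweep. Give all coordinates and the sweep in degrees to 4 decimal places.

bisector direction at 239.1765° = (-0.512394,-0.858750)
center distance |VC| = r/sin(θ/2) = 3.081595/sin(47.9222°) = 4.151772
C = V + |VC|·bis = (10.3484,-13.4291)
T_A = V + ((C−V)·d_A)·d_A = V + 2.7823·d_A = (9.7470,-10.4067)
T_B = V + ((C−V)·d_B)·d_B = V + 2.7823·d_B = (13.2938,-12.5230)
sweep = 180° − θ = 84.1555°

center=(10.3484,-13.4291) T_A=(9.7470,-10.4067) T_B=(13.2938,-12.5230) sweep=84.1555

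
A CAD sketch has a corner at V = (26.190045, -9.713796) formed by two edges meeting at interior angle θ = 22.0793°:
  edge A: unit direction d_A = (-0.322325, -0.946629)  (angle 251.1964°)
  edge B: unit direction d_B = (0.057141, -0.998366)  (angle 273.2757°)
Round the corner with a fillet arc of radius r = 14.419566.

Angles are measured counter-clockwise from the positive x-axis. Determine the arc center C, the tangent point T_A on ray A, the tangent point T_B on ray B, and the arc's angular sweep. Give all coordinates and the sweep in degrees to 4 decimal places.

center=(16.0173,-84.3261) T_A=(2.3673,-79.6783) T_B=(30.4133,-83.5022) sweep=157.9207

bisector direction at 262.2361° = (-0.135092,-0.990833)
center distance |VC| = r/sin(θ/2) = 14.419566/sin(11.0396°) = 75.302612
C = V + |VC|·bis = (16.0173,-84.3261)
T_A = V + ((C−V)·d_A)·d_A = V + 73.9091·d_A = (2.3673,-79.6783)
T_B = V + ((C−V)·d_B)·d_B = V + 73.9091·d_B = (30.4133,-83.5022)
sweep = 180° − θ = 157.9207°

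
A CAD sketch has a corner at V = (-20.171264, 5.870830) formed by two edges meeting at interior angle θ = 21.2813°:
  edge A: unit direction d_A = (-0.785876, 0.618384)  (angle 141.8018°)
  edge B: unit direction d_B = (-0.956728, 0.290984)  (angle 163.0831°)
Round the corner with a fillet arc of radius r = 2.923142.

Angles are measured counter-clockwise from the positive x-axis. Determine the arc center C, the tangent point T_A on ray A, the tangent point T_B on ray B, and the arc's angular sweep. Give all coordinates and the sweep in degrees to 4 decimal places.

bisector direction at 152.4424° = (-0.886547,0.462639)
center distance |VC| = r/sin(θ/2) = 2.923142/sin(10.6407°) = 15.830831
C = V + |VC|·bis = (-34.2060,13.1948)
T_A = V + ((C−V)·d_A)·d_A = V + 15.5586·d_A = (-32.3984,15.4920)
T_B = V + ((C−V)·d_B)·d_B = V + 15.5586·d_B = (-35.0566,10.3981)
sweep = 180° − θ = 158.7187°

center=(-34.2060,13.1948) T_A=(-32.3984,15.4920) T_B=(-35.0566,10.3981) sweep=158.7187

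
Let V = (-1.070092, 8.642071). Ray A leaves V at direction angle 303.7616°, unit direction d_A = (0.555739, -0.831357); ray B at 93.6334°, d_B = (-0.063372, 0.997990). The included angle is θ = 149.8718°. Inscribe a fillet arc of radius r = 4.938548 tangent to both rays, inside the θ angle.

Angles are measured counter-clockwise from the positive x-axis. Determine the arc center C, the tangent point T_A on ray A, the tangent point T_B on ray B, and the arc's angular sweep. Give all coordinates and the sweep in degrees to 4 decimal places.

bisector direction at 18.6975° = (0.947224,0.320572)
center distance |VC| = r/sin(θ/2) = 4.938548/sin(74.9359°) = 5.114297
C = V + |VC|·bis = (3.7743,10.2816)
T_A = V + ((C−V)·d_A)·d_A = V + 1.3292·d_A = (-0.3314,7.5370)
T_B = V + ((C−V)·d_B)·d_B = V + 1.3292·d_B = (-1.1543,9.9686)
sweep = 180° − θ = 30.1282°

center=(3.7743,10.2816) T_A=(-0.3314,7.5370) T_B=(-1.1543,9.9686) sweep=30.1282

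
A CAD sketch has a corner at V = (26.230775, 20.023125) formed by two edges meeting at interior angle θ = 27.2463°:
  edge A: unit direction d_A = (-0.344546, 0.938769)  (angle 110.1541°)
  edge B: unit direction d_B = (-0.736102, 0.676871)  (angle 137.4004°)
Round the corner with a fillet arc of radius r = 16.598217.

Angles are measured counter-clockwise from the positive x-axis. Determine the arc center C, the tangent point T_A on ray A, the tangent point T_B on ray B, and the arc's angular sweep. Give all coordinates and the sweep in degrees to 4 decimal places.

center=(-12.9483,78.5984) T_A=(2.6336,84.3173) T_B=(-24.1832,66.3805) sweep=152.7537

bisector direction at 123.7772° = (-0.555966,0.831205)
center distance |VC| = r/sin(θ/2) = 16.598217/sin(13.6232°) = 70.470336
C = V + |VC|·bis = (-12.9483,78.5984)
T_A = V + ((C−V)·d_A)·d_A = V + 68.4877·d_A = (2.6336,84.3173)
T_B = V + ((C−V)·d_B)·d_B = V + 68.4877·d_B = (-24.1832,66.3805)
sweep = 180° − θ = 152.7537°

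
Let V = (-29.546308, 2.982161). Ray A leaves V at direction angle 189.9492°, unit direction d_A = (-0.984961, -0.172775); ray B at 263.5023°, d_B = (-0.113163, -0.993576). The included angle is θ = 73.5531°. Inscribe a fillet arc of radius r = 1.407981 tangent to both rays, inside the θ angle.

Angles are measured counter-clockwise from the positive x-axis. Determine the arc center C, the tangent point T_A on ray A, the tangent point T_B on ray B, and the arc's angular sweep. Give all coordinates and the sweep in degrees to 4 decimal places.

bisector direction at 226.7257° = (-0.685491,-0.728081)
center distance |VC| = r/sin(θ/2) = 1.407981/sin(36.7766°) = 2.351747
C = V + |VC|·bis = (-31.1584,1.2699)
T_A = V + ((C−V)·d_A)·d_A = V + 1.8837·d_A = (-31.4017,2.6567)
T_B = V + ((C−V)·d_B)·d_B = V + 1.8837·d_B = (-29.7595,1.1106)
sweep = 180° − θ = 106.4469°

center=(-31.1584,1.2699) T_A=(-31.4017,2.6567) T_B=(-29.7595,1.1106) sweep=106.4469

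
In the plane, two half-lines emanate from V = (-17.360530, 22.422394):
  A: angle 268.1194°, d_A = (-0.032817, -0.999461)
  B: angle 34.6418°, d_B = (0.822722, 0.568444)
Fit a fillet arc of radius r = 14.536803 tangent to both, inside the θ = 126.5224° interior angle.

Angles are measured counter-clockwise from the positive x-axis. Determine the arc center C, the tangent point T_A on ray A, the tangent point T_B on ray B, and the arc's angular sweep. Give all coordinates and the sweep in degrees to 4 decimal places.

center=(-3.0719,14.6257) T_A=(-17.6009,15.1027) T_B=(-11.3353,26.5854) sweep=53.4776

bisector direction at 331.3806° = (0.877821,-0.478989)
center distance |VC| = r/sin(θ/2) = 14.536803/sin(63.2612°) = 16.277395
C = V + |VC|·bis = (-3.0719,14.6257)
T_A = V + ((C−V)·d_A)·d_A = V + 7.3236·d_A = (-17.6009,15.1027)
T_B = V + ((C−V)·d_B)·d_B = V + 7.3236·d_B = (-11.3353,26.5854)
sweep = 180° − θ = 53.4776°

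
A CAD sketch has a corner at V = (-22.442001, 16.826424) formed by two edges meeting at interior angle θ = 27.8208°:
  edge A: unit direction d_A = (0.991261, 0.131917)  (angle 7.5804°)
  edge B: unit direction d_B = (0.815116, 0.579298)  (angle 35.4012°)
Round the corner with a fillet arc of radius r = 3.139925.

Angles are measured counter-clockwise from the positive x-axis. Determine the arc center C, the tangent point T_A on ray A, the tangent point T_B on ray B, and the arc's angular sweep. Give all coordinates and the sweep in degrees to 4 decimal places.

bisector direction at 21.4908° = (0.930476,0.366352)
center distance |VC| = r/sin(θ/2) = 3.139925/sin(13.9104°) = 13.061022
C = V + |VC|·bis = (-10.2890,21.6114)
T_A = V + ((C−V)·d_A)·d_A = V + 12.6780·d_A = (-9.8748,18.4989)
T_B = V + ((C−V)·d_B)·d_B = V + 12.6780·d_B = (-12.1080,24.1708)
sweep = 180° − θ = 152.1792°

center=(-10.2890,21.6114) T_A=(-9.8748,18.4989) T_B=(-12.1080,24.1708) sweep=152.1792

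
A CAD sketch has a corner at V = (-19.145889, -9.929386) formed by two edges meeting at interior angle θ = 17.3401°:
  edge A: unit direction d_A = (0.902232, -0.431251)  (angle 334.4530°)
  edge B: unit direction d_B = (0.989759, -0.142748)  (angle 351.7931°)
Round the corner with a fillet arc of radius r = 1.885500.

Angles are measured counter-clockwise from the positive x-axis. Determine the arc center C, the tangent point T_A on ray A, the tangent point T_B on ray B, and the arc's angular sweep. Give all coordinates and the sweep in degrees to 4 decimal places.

bisector direction at 343.1230° = (0.956930,-0.290317)
center distance |VC| = r/sin(θ/2) = 1.885500/sin(8.6700°) = 12.507953
C = V + |VC|·bis = (-7.1766,-13.5607)
T_A = V + ((C−V)·d_A)·d_A = V + 12.3650·d_A = (-7.9898,-15.2618)
T_B = V + ((C−V)·d_B)·d_B = V + 12.3650·d_B = (-6.9075,-11.6945)
sweep = 180° − θ = 162.6599°

center=(-7.1766,-13.5607) T_A=(-7.9898,-15.2618) T_B=(-6.9075,-11.6945) sweep=162.6599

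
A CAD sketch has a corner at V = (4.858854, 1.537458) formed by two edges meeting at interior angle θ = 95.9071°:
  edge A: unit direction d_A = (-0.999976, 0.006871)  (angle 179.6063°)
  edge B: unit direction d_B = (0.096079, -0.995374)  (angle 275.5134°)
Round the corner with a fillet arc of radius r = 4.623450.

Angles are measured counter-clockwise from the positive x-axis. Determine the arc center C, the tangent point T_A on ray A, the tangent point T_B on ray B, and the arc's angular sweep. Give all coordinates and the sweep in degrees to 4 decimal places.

bisector direction at 227.5599° = (-0.674820,-0.737983)
center distance |VC| = r/sin(θ/2) = 4.623450/sin(47.9535°) = 6.226012
C = V + |VC|·bis = (0.6574,-3.0572)
T_A = V + ((C−V)·d_A)·d_A = V + 4.1698·d_A = (0.6892,1.5661)
T_B = V + ((C−V)·d_B)·d_B = V + 4.1698·d_B = (5.2595,-2.6130)
sweep = 180° − θ = 84.0929°

center=(0.6574,-3.0572) T_A=(0.6892,1.5661) T_B=(5.2595,-2.6130) sweep=84.0929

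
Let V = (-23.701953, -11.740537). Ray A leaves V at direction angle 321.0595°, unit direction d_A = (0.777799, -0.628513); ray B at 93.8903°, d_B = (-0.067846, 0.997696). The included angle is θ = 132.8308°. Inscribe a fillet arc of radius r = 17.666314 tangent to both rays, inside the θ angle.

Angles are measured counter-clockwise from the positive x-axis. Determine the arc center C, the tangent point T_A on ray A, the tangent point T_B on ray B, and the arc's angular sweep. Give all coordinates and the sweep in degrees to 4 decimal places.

bisector direction at 27.4749° = (0.887213,0.461360)
center distance |VC| = r/sin(θ/2) = 17.666314/sin(66.4154°) = 19.276472
C = V + |VC|·bis = (-6.5996,-2.8471)
T_A = V + ((C−V)·d_A)·d_A = V + 7.7126·d_A = (-17.7031,-16.5880)
T_B = V + ((C−V)·d_B)·d_B = V + 7.7126·d_B = (-24.2252,-4.0457)
sweep = 180° − θ = 47.1692°

center=(-6.5996,-2.8471) T_A=(-17.7031,-16.5880) T_B=(-24.2252,-4.0457) sweep=47.1692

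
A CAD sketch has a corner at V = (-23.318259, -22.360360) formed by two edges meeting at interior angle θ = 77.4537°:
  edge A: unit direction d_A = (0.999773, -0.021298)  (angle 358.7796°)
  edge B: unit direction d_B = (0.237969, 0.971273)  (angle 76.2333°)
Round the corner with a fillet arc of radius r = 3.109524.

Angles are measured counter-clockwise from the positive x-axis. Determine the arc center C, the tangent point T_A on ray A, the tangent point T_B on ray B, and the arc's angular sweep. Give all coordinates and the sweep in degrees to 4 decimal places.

center=(-19.3753,-19.3341) T_A=(-19.4415,-22.4429) T_B=(-22.3955,-18.5942) sweep=102.5463

bisector direction at 37.5065° = (0.793285,0.608851)
center distance |VC| = r/sin(θ/2) = 3.109524/sin(38.7268°) = 4.970401
C = V + |VC|·bis = (-19.3753,-19.3341)
T_A = V + ((C−V)·d_A)·d_A = V + 3.8776·d_A = (-19.4415,-22.4429)
T_B = V + ((C−V)·d_B)·d_B = V + 3.8776·d_B = (-22.3955,-18.5942)
sweep = 180° − θ = 102.5463°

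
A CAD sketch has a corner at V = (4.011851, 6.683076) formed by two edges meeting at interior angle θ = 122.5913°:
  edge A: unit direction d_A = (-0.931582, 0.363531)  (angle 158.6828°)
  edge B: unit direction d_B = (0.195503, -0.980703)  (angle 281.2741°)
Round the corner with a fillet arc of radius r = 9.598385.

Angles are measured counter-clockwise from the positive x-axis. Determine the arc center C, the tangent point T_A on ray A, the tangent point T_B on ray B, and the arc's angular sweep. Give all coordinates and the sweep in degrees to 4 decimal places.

bisector direction at 219.9784° = (-0.766286,-0.642499)
center distance |VC| = r/sin(θ/2) = 9.598385/sin(61.2957°) = 10.943198
C = V + |VC|·bis = (-4.3738,-0.3479)
T_A = V + ((C−V)·d_A)·d_A = V + 5.2559·d_A = (-0.8845,8.5938)
T_B = V + ((C−V)·d_B)·d_B = V + 5.2559·d_B = (5.0394,1.5286)
sweep = 180° − θ = 57.4087°

center=(-4.3738,-0.3479) T_A=(-0.8845,8.5938) T_B=(5.0394,1.5286) sweep=57.4087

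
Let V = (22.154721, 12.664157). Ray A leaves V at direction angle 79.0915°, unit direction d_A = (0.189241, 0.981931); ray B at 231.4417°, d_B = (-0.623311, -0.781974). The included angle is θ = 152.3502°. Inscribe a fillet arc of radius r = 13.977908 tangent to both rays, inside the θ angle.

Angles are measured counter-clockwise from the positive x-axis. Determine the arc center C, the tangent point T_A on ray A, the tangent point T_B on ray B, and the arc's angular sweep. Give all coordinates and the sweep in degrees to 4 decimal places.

bisector direction at 155.2666° = (-0.908264,0.418397)
center distance |VC| = r/sin(θ/2) = 13.977908/sin(76.1751°) = 14.394921
C = V + |VC|·bis = (9.0803,18.6869)
T_A = V + ((C−V)·d_A)·d_A = V + 3.4397·d_A = (22.8057,16.0417)
T_B = V + ((C−V)·d_B)·d_B = V + 3.4397·d_B = (20.0107,9.9744)
sweep = 180° − θ = 27.6498°

center=(9.0803,18.6869) T_A=(22.8057,16.0417) T_B=(20.0107,9.9744) sweep=27.6498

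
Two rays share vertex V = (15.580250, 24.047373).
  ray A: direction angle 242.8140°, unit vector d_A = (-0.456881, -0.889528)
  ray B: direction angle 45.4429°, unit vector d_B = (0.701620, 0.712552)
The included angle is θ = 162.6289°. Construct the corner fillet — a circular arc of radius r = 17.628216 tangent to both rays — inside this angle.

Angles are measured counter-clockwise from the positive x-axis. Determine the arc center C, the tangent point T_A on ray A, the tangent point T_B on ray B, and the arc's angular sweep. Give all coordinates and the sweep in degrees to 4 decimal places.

center=(30.0307,13.5979) T_A=(14.3499,21.6519) T_B=(17.4697,25.9662) sweep=17.3711

bisector direction at 324.1284° = (0.810333,-0.585970)
center distance |VC| = r/sin(θ/2) = 17.628216/sin(81.3144°) = 17.832722
C = V + |VC|·bis = (30.0307,13.5979)
T_A = V + ((C−V)·d_A)·d_A = V + 2.6929·d_A = (14.3499,21.6519)
T_B = V + ((C−V)·d_B)·d_B = V + 2.6929·d_B = (17.4697,25.9662)
sweep = 180° − θ = 17.3711°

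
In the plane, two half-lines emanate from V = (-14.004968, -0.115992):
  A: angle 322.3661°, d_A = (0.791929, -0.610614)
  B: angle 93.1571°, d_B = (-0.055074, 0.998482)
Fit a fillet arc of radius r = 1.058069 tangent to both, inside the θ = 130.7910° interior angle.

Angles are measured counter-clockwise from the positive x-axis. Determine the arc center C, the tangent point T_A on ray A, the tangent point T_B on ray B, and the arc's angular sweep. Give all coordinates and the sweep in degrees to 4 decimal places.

bisector direction at 27.7616° = (0.884893,0.465794)
center distance |VC| = r/sin(θ/2) = 1.058069/sin(65.3955°) = 1.163732
C = V + |VC|·bis = (-12.9752,0.4261)
T_A = V + ((C−V)·d_A)·d_A = V + 0.4845·d_A = (-13.6213,-0.4118)
T_B = V + ((C−V)·d_B)·d_B = V + 0.4845·d_B = (-14.0317,0.3678)
sweep = 180° − θ = 49.2090°

center=(-12.9752,0.4261) T_A=(-13.6213,-0.4118) T_B=(-14.0317,0.3678) sweep=49.2090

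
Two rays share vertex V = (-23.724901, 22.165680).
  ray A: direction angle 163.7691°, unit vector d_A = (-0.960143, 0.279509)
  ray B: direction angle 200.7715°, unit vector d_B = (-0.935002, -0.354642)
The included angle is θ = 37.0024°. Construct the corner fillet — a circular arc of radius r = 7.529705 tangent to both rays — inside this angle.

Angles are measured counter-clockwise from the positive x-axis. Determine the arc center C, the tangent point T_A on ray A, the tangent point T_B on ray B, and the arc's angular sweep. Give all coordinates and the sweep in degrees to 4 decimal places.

center=(-47.4350,21.2257) T_A=(-45.3304,28.4553) T_B=(-44.7646,14.1854) sweep=142.9976

bisector direction at 182.2703° = (-0.999215,-0.039614)
center distance |VC| = r/sin(θ/2) = 7.529705/sin(18.5012°) = 23.728721
C = V + |VC|·bis = (-47.4350,21.2257)
T_A = V + ((C−V)·d_A)·d_A = V + 22.5023·d_A = (-45.3304,28.4553)
T_B = V + ((C−V)·d_B)·d_B = V + 22.5023·d_B = (-44.7646,14.1854)
sweep = 180° − θ = 142.9976°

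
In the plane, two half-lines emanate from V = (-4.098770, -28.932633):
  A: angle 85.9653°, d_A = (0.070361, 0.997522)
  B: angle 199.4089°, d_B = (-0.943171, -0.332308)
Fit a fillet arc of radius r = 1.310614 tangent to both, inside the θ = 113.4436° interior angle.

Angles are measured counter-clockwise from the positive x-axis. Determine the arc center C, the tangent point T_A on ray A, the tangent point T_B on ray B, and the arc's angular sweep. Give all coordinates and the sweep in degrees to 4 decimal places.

bisector direction at 142.6871° = (-0.795337,0.606167)
center distance |VC| = r/sin(θ/2) = 1.310614/sin(56.7218°) = 1.567690
C = V + |VC|·bis = (-5.3456,-27.9824)
T_A = V + ((C−V)·d_A)·d_A = V + 0.8602·d_A = (-4.0382,-28.0746)
T_B = V + ((C−V)·d_B)·d_B = V + 0.8602·d_B = (-4.9101,-29.2185)
sweep = 180° − θ = 66.5564°

center=(-5.3456,-27.9824) T_A=(-4.0382,-28.0746) T_B=(-4.9101,-29.2185) sweep=66.5564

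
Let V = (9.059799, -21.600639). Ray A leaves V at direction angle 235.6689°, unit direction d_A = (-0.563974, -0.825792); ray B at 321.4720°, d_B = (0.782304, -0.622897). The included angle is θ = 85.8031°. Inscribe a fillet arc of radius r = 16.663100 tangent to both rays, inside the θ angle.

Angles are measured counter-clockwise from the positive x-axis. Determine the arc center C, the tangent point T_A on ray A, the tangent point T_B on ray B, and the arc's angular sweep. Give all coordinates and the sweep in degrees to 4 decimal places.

bisector direction at 278.5705° = (0.149025,-0.988833)
center distance |VC| = r/sin(θ/2) = 16.663100/sin(42.9016°) = 24.477896
C = V + |VC|·bis = (12.7076,-45.8052)
T_A = V + ((C−V)·d_A)·d_A = V + 17.9307·d_A = (-1.0526,-36.4076)
T_B = V + ((C−V)·d_B)·d_B = V + 17.9307·d_B = (23.0870,-32.7696)
sweep = 180° − θ = 94.1969°

center=(12.7076,-45.8052) T_A=(-1.0526,-36.4076) T_B=(23.0870,-32.7696) sweep=94.1969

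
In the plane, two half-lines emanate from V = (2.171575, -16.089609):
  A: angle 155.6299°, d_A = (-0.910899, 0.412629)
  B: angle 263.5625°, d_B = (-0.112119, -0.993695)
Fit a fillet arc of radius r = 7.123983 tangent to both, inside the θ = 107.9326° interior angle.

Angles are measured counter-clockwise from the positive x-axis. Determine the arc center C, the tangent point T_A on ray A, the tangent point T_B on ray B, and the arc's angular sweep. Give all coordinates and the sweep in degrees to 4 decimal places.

center=(-5.4885,-20.4405) T_A=(-2.5490,-13.9512) T_B=(1.5905,-21.2392) sweep=72.0674

bisector direction at 209.5962° = (-0.869528,-0.493884)
center distance |VC| = r/sin(θ/2) = 7.123983/sin(53.9663°) = 8.809493
C = V + |VC|·bis = (-5.4885,-20.4405)
T_A = V + ((C−V)·d_A)·d_A = V + 5.1823·d_A = (-2.5490,-13.9512)
T_B = V + ((C−V)·d_B)·d_B = V + 5.1823·d_B = (1.5905,-21.2392)
sweep = 180° − θ = 72.0674°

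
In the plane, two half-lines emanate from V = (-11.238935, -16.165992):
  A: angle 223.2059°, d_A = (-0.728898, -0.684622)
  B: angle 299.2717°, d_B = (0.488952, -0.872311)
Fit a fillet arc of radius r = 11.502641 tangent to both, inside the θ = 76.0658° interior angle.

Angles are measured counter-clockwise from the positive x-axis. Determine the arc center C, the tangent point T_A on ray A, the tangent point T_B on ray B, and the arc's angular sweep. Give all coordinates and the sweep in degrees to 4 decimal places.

bisector direction at 261.2388° = (-0.152317,-0.988332)
center distance |VC| = r/sin(θ/2) = 11.502641/sin(38.0329°) = 18.669668
C = V + |VC|·bis = (-14.0826,-34.6178)
T_A = V + ((C−V)·d_A)·d_A = V + 14.7053·d_A = (-21.9576,-26.2336)
T_B = V + ((C−V)·d_B)·d_B = V + 14.7053·d_B = (-4.0488,-28.9936)
sweep = 180° − θ = 103.9342°

center=(-14.0826,-34.6178) T_A=(-21.9576,-26.2336) T_B=(-4.0488,-28.9936) sweep=103.9342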